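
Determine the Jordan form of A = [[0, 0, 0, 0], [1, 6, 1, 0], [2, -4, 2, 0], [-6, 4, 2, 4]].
The characteristic polynomial is det(xI - A) = x(x - 4)^3, so the eigenvalues are 0 (algebraic multiplicity 1), 4 (algebraic multiplicity 3).

For λ = 0: algebraic multiplicity 1 gives one 1×1 block.

For λ = 4: rank(A - 4I) = 2, rank((A - 4I)^2) = 1. The eigenspace has dimension 4 - 2 = 2, so there are 2 Jordan blocks; the rank sequence gives block sizes [2, 1].

Assembling the blocks gives the Jordan form J above.

J = [[0, 0, 0, 0], [0, 4, 1, 0], [0, 0, 4, 0], [0, 0, 0, 4]]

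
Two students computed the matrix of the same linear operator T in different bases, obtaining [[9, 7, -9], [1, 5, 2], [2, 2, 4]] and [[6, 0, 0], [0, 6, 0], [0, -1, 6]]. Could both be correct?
Both have characteristic polynomial (x - 6)^3, but the minimal polynomial of A is (x - 6)^3 while the minimal polynomial of B is (x - 6)^2. The minimal polynomial is a similarity invariant, so A and B are not similar.

No.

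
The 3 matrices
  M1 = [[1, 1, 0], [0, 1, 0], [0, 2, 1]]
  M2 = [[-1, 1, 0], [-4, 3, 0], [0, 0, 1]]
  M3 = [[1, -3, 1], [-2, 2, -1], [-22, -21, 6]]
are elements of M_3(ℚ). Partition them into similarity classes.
Characteristic polynomials: χ_{M1} = (x - 1)^3, χ_{M2} = (x - 1)^3, χ_{M3} = (x - 5)^2(x + 1).

{M1, M2}: invariant factors x - 1, (x - 1)^2.

{M3}: invariant factors (x - 5)^2(x + 1).

Matrices are similar if and only if their invariant-factor lists agree; the partition into similarity classes is {M1, M2}, {M3}.

2 classes: {M1, M2}, {M3}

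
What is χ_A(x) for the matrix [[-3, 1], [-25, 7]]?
xI - A = [[x + 3, -1], [25, x - 7]].

Expanding det(xI - A) along the first row:
det(xI - A) = + (x + 3)·det([[x - 7]]) - (-1)·det([[25]]).

Evaluating gives χ_A(x) = x^2 - 4x + 4 = (x - 2)^2.

χ_A(x) = (x - 2)^2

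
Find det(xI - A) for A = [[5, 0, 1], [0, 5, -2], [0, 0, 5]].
χ_A(x) = (x - 5)^3

xI - A = [[x - 5, 0, -1], [0, x - 5, 2], [0, 0, x - 5]].

Expanding det(xI - A) along the first row:
det(xI - A) = + (x - 5)·det([[x - 5, 2], [0, x - 5]]) - (0)·det([[0, 2], [0, x - 5]]) + (-1)·det([[0, x - 5], [0, 0]]).

Evaluating gives χ_A(x) = x^3 - 15x^2 + 75x - 125 = (x - 5)^3.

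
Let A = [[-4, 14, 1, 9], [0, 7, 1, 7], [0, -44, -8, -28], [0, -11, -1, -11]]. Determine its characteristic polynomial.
xI - A = [[x + 4, -14, -1, -9], [0, x - 7, -1, -7], [0, 44, x + 8, 28], [0, 11, 1, x + 11]].

Expanding det(xI - A) along the first row:
det(xI - A) = + (x + 4)·det([[x - 7, -1, -7], [44, x + 8, 28], [11, 1, x + 11]]) - (-14)·det([[0, -1, -7], [0, x + 8, 28], [0, 1, x + 11]]) + (-1)·det([[0, x - 7, -7], [0, 44, 28], [0, 11, x + 11]]) - (-9)·det([[0, x - 7, -1], [0, 44, x + 8], [0, 11, 1]]).

Evaluating gives χ_A(x) = x^4 + 16x^3 + 96x^2 + 256x + 256 = (x + 4)^4.

χ_A(x) = (x + 4)^4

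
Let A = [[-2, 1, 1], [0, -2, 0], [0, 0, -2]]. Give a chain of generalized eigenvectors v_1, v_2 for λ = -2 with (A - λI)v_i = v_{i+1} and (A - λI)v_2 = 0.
v_1 = [[1, 1, 0]]^T, v_2 = [[1, 0, 0]]^T

We seek v_1 ∈ ker((A + 2I)^2) \ ker(A + 2I), then set v_{i+1} = (A + 2I) v_i.

One such chain is v_1 = [[1, 1, 0]]^T, v_2 = [[1, 0, 0]]^T. Check: (A + 2I) v_2 = [[0, 0, 0]]^T = 0.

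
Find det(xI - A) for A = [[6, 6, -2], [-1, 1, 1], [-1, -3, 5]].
χ_A(x) = (x - 4)^3

xI - A = [[x - 6, -6, 2], [1, x - 1, -1], [1, 3, x - 5]].

Expanding det(xI - A) along the first row:
det(xI - A) = + (x - 6)·det([[x - 1, -1], [3, x - 5]]) - (-6)·det([[1, -1], [1, x - 5]]) + (2)·det([[1, x - 1], [1, 3]]).

Evaluating gives χ_A(x) = x^3 - 12x^2 + 48x - 64 = (x - 4)^3.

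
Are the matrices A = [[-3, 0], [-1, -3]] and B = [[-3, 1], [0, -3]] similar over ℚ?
Two matrices over a field are similar if and only if they have the same invariant factors.

Both A and B have characteristic polynomial (x + 3)^2 and minimal polynomial (x + 3)^2. Computing further, both have invariant factors (x + 3)^2. Hence A and B are similar.

Yes.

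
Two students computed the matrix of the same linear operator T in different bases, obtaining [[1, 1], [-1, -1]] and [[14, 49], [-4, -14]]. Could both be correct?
Yes.

Two matrices over a field are similar if and only if they have the same invariant factors.

Both A and B have characteristic polynomial x^2 and minimal polynomial x^2. Computing further, both have invariant factors x^2. Hence A and B are similar.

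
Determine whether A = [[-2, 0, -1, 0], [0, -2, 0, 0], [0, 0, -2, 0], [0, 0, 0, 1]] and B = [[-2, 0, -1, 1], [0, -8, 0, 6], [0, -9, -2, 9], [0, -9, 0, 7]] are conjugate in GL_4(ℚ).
Two matrices over a field are similar if and only if they have the same invariant factors.

Both A and B have characteristic polynomial (x - 1)(x + 2)^3 and minimal polynomial (x - 1)(x + 2)^2. Computing further, both have invariant factors x + 2, (x - 1)(x + 2)^2. Hence A and B are similar.

Yes.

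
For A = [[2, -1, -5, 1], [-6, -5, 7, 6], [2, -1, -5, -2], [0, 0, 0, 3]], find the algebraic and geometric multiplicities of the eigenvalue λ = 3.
algebraic multiplicity 1, geometric multiplicity 1

The characteristic polynomial is x(x - 3)(x + 4)^2, so the factor x - 3 appears with exponent 1: the algebraic multiplicity is 1.

rank(A - 3I) = 3, so the eigenspace has dimension 4 - 3 = 1: the geometric multiplicity is 1.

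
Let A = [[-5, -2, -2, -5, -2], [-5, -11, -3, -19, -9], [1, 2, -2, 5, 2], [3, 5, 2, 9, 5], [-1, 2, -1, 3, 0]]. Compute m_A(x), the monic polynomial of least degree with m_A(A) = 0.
The characteristic polynomial factors as (x - 1)(x + 2)^3(x + 4). The minimal polynomial is ∏(x - λ)^{k_λ} where k_λ is the size of the largest Jordan block at λ.

For λ = -4: rank(A + 4I) = 4, and the largest Jordan block has size 1 (the smallest k with rank((A + 4I)^k) = rank((A + 4I)^(k+1))).
For λ = -2: rank(A + 2I) = 4, and the largest Jordan block has size 3 (the smallest k with rank((A + 2I)^k) = rank((A + 2I)^(k+1))).
For λ = 1: rank(A - I) = 4, and the largest Jordan block has size 1 (the smallest k with rank((A - I)^k) = rank((A - I)^(k+1))).

So m_A(x) = (x - 1)(x + 2)^3(x + 4).

m_A(x) = (x - 1)(x + 2)^3(x + 4)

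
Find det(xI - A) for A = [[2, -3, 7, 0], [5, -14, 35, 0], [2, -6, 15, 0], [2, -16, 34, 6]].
xI - A = [[x - 2, 3, -7, 0], [-5, x + 14, -35, 0], [-2, 6, x - 15, 0], [-2, 16, -34, x - 6]].

Expanding det(xI - A) along the first row:
det(xI - A) = + (x - 2)·det([[x + 14, -35, 0], [6, x - 15, 0], [16, -34, x - 6]]) - (3)·det([[-5, -35, 0], [-2, x - 15, 0], [-2, -34, x - 6]]) + (-7)·det([[-5, x + 14, 0], [-2, 6, 0], [-2, 16, x - 6]]) - (0)·det([[-5, x + 14, -35], [-2, 6, x - 15], [-2, 16, -34]]).

Evaluating gives χ_A(x) = x^4 - 9x^3 + 21x^2 - 19x + 6 = (x - 6)(x - 1)^3.

χ_A(x) = (x - 6)(x - 1)^3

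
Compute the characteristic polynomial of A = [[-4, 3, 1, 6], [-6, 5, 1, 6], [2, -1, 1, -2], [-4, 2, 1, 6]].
xI - A = [[x + 4, -3, -1, -6], [6, x - 5, -1, -6], [-2, 1, x - 1, 2], [4, -2, -1, x - 6]].

Expanding det(xI - A) along the first row:
det(xI - A) = + (x + 4)·det([[x - 5, -1, -6], [1, x - 1, 2], [-2, -1, x - 6]]) - (-3)·det([[6, -1, -6], [-2, x - 1, 2], [4, -1, x - 6]]) + (-1)·det([[6, x - 5, -6], [-2, 1, 2], [4, -2, x - 6]]) - (-6)·det([[6, x - 5, -1], [-2, 1, x - 1], [4, -2, -1]]).

Evaluating gives χ_A(x) = x^4 - 8x^3 + 24x^2 - 32x + 16 = (x - 2)^4.

χ_A(x) = (x - 2)^4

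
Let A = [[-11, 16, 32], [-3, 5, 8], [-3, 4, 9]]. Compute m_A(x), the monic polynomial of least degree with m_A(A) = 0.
m_A(x) = (x - 1)^2

The characteristic polynomial factors as (x - 1)^3. The minimal polynomial is ∏(x - λ)^{k_λ} where k_λ is the size of the largest Jordan block at λ.

For λ = 1: rank(A - I) = 1, and the largest Jordan block has size 2 (the smallest k with rank((A - I)^k) = rank((A - I)^(k+1))).

So m_A(x) = (x - 1)^2.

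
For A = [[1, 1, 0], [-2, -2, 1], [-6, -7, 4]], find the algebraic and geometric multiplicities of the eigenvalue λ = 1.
The characteristic polynomial is (x - 1)^3, so the factor x - 1 appears with exponent 3: the algebraic multiplicity is 3.

rank(A - I) = 2, so the eigenspace has dimension 3 - 2 = 1: the geometric multiplicity is 1.

Since 1 < 3, A is not diagonalizable.

algebraic multiplicity 3, geometric multiplicity 1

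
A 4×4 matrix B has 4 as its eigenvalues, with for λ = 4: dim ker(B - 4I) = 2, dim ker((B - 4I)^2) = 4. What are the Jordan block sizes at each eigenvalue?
λ = 4: successive nullity increments [2, 2] count blocks of size ≥ k; block sizes are [2, 2].

Jordan blocks: (4, 2), (4, 2)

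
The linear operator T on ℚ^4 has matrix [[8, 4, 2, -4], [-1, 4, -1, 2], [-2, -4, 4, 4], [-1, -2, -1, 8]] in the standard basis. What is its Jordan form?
J = [[6, 1, 0, 0], [0, 6, 0, 0], [0, 0, 6, 0], [0, 0, 0, 6]]

The characteristic polynomial is det(xI - A) = (x - 6)^4, so the eigenvalues are 6 (algebraic multiplicity 4).

For λ = 6: rank(A - 6I) = 1, rank((A - 6I)^2) = 0. The eigenspace has dimension 4 - 1 = 3, so there are 3 Jordan blocks; the rank sequence gives block sizes [2, 1, 1].

Assembling the blocks gives the Jordan form J above.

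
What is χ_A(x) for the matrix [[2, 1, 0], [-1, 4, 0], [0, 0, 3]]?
xI - A = [[x - 2, -1, 0], [1, x - 4, 0], [0, 0, x - 3]].

Expanding det(xI - A) along the first row:
det(xI - A) = + (x - 2)·det([[x - 4, 0], [0, x - 3]]) - (-1)·det([[1, 0], [0, x - 3]]) + (0)·det([[1, x - 4], [0, 0]]).

Evaluating gives χ_A(x) = x^3 - 9x^2 + 27x - 27 = (x - 3)^3.

χ_A(x) = (x - 3)^3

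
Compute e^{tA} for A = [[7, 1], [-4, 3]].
e^{tA} = [[(2*t + 1)*e^{5*t}, t*e^{5*t}], [-4*t*e^{5*t}, (1 - 2*t)*e^{5*t}]]

A has Jordan form J = [[5, 1], [0, 5]] with A = PJP^{-1}, so e^{tA} = P e^{tJ} P^{-1}.

For a Jordan block J_k(λ), e^{tJ_k(λ)} = e^{λt} · (I + tN + t^2 N^2/2! + ... + t^{k-1} N^{k-1}/(k-1)!) where N is the nilpotent superdiagonal part.

Assembling the blocks and conjugating back gives the entries of e^{tA} as shown above.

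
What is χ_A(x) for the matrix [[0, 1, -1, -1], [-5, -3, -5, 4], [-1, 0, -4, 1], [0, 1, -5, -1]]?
χ_A(x) = (x + 2)^4

xI - A = [[x, -1, 1, 1], [5, x + 3, 5, -4], [1, 0, x + 4, -1], [0, -1, 5, x + 1]].

Expanding det(xI - A) along the first row:
det(xI - A) = + (x)·det([[x + 3, 5, -4], [0, x + 4, -1], [-1, 5, x + 1]]) - (-1)·det([[5, 5, -4], [1, x + 4, -1], [0, 5, x + 1]]) + (1)·det([[5, x + 3, -4], [1, 0, -1], [0, -1, x + 1]]) - (1)·det([[5, x + 3, 5], [1, 0, x + 4], [0, -1, 5]]).

Evaluating gives χ_A(x) = x^4 + 8x^3 + 24x^2 + 32x + 16 = (x + 2)^4.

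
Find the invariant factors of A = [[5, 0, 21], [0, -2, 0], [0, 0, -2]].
x + 2, (x - 5)(x + 2)

The Jordan structure of A has elementary divisors (x + 2), (x + 2), (x - 5). Arranging the block sizes at each eigenvalue in decreasing order and taking row products gives the invariant factors.

Invariant factors (smallest first, each dividing the next): x + 2, (x - 5)(x + 2).

Check: the last factor (x - 5)(x + 2) is the minimal polynomial, and the product (x - 5)(x + 2)^2 is the characteristic polynomial.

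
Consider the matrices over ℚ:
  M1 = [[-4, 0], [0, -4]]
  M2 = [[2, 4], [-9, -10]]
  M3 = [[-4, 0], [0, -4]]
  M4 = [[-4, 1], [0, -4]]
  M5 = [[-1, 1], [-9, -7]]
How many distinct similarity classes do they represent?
Characteristic polynomials: χ_{M1} = (x + 4)^2, χ_{M2} = (x + 4)^2, χ_{M3} = (x + 4)^2, χ_{M4} = (x + 4)^2, χ_{M5} = (x + 4)^2.

{M1, M3}: invariant factors x + 4, x + 4.

{M2, M4, M5}: invariant factors (x + 4)^2.

Matrices are similar if and only if their invariant-factor lists agree; the partition into similarity classes is {M1, M3}, {M2, M4, M5}.

2 classes: {M1, M3}, {M2, M4, M5}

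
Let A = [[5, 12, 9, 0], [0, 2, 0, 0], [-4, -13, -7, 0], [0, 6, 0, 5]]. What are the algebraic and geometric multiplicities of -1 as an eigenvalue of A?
The characteristic polynomial is (x - 5)(x - 2)(x + 1)^2, so the factor x + 1 appears with exponent 2: the algebraic multiplicity is 2.

rank(A + I) = 3, so the eigenspace has dimension 4 - 3 = 1: the geometric multiplicity is 1.

Since 1 < 2, A is not diagonalizable.

algebraic multiplicity 2, geometric multiplicity 1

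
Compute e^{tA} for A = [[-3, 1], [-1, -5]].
A has Jordan form J = [[-4, 1], [0, -4]] with A = PJP^{-1}, so e^{tA} = P e^{tJ} P^{-1}.

For a Jordan block J_k(λ), e^{tJ_k(λ)} = e^{λt} · (I + tN + t^2 N^2/2! + ... + t^{k-1} N^{k-1}/(k-1)!) where N is the nilpotent superdiagonal part.

Assembling the blocks and conjugating back gives the entries of e^{tA} as shown above.

e^{tA} = [[(t + 1)*e^{-4*t}, t*e^{-4*t}], [-t*e^{-4*t}, (1 - t)*e^{-4*t}]]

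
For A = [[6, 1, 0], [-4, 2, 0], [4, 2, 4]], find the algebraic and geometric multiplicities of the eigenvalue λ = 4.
algebraic multiplicity 3, geometric multiplicity 2

The characteristic polynomial is (x - 4)^3, so the factor x - 4 appears with exponent 3: the algebraic multiplicity is 3.

rank(A - 4I) = 1, so the eigenspace has dimension 3 - 1 = 2: the geometric multiplicity is 2.

Since 2 < 3, A is not diagonalizable.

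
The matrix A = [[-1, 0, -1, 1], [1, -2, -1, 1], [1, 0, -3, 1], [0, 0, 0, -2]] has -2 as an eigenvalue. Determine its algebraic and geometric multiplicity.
The characteristic polynomial is (x + 2)^4, so the factor x + 2 appears with exponent 4: the algebraic multiplicity is 4.

rank(A + 2I) = 1, so the eigenspace has dimension 4 - 1 = 3: the geometric multiplicity is 3.

Since 3 < 4, A is not diagonalizable.

algebraic multiplicity 4, geometric multiplicity 3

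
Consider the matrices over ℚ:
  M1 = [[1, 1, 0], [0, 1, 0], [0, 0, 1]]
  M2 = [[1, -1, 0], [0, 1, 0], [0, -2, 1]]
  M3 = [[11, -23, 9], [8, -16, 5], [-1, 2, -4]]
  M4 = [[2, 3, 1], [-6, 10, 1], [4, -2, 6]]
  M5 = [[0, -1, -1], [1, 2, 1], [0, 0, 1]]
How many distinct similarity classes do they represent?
3 classes: {M1, M2, M5}, {M3}, {M4}

Characteristic polynomials: χ_{M1} = (x - 1)^3, χ_{M2} = (x - 1)^3, χ_{M3} = (x + 3)^3, χ_{M4} = (x - 6)^3, χ_{M5} = (x - 1)^3.

{M1, M2, M5}: invariant factors x - 1, (x - 1)^2.

{M3}: invariant factors (x + 3)^3.

{M4}: invariant factors (x - 6)^3.

Matrices are similar if and only if their invariant-factor lists agree; the partition into similarity classes is {M1, M2, M5}, {M3}, {M4}.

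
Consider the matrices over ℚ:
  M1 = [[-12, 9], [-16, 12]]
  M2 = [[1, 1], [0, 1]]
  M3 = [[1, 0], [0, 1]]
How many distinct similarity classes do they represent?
Characteristic polynomials: χ_{M1} = x^2, χ_{M2} = (x - 1)^2, χ_{M3} = (x - 1)^2.

{M1}: invariant factors x^2.

{M2}: invariant factors (x - 1)^2.

{M3}: invariant factors x - 1, x - 1.

Matrices are similar if and only if their invariant-factor lists agree; the partition into similarity classes is {M1}, {M2}, {M3}.

3 classes: {M1}, {M2}, {M3}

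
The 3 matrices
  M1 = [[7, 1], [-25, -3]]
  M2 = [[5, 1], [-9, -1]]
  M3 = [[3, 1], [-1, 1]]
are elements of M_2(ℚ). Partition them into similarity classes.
1 class: {M1, M2, M3}

Characteristic polynomials: χ_{M1} = (x - 2)^2, χ_{M2} = (x - 2)^2, χ_{M3} = (x - 2)^2.

{M1, M2, M3}: invariant factors (x - 2)^2.

Matrices are similar if and only if their invariant-factor lists agree; the partition into similarity classes is {M1, M2, M3}.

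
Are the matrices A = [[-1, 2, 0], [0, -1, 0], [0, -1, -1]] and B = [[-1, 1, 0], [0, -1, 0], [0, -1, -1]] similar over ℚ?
Yes.

Two matrices over a field are similar if and only if they have the same invariant factors.

Both A and B have characteristic polynomial (x + 1)^3 and minimal polynomial (x + 1)^2. Computing further, both have invariant factors x + 1, (x + 1)^2. Hence A and B are similar.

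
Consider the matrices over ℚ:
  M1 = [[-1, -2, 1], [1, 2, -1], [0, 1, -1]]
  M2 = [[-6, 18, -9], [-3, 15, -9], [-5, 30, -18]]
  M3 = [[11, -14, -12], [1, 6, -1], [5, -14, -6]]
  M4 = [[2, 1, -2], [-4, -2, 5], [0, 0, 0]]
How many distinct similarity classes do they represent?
Characteristic polynomials: χ_{M1} = x^3, χ_{M2} = (x + 3)^3, χ_{M3} = (x - 6)^2(x + 1), χ_{M4} = x^3.

{M1, M4}: invariant factors x^3.

{M2}: invariant factors x + 3, (x + 3)^2.

{M3}: invariant factors (x - 6)^2(x + 1).

Matrices are similar if and only if their invariant-factor lists agree; the partition into similarity classes is {M1, M4}, {M2}, {M3}.

3 classes: {M1, M4}, {M2}, {M3}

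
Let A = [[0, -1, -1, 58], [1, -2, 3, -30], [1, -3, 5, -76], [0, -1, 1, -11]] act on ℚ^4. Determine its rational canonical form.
The invariant factors of A (the non-unit diagonal entries of the Smith normal form of xI - A over ℚ[x]) are (x^2 + 4x - 1)^2, each dividing the next. The characteristic polynomial is their product, (x^2 + 4x - 1)^2.

The rational canonical form is the block-diagonal matrix of companion matrices C(f_i):
R = [[0, 0, 0, -1], [1, 0, 0, 8], [0, 1, 0, -14], [0, 0, 1, -8]].

Note the characteristic polynomial does not split into linear factors over ℚ, so A has no Jordan form over ℚ; the rational canonical form exists over any field.

R = [[0, 0, 0, -1], [1, 0, 0, 8], [0, 1, 0, -14], [0, 0, 1, -8]]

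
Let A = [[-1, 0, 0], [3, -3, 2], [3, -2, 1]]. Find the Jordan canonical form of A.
J = [[-1, 1, 0], [0, -1, 0], [0, 0, -1]]

The characteristic polynomial is det(xI - A) = (x + 1)^3, so the eigenvalues are -1 (algebraic multiplicity 3).

For λ = -1: rank(A + I) = 1, rank((A + I)^2) = 0. The eigenspace has dimension 3 - 1 = 2, so there are 2 Jordan blocks; the rank sequence gives block sizes [2, 1].

Assembling the blocks gives the Jordan form J above.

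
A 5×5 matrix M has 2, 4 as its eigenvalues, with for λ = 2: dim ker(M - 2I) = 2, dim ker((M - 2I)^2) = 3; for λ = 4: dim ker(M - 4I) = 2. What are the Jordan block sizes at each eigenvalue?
Jordan blocks: (2, 2), (2, 1), (4, 1), (4, 1)

λ = 2: successive nullity increments [2, 1] count blocks of size ≥ k; block sizes are [2, 1].
λ = 4: successive nullity increments [2] count blocks of size ≥ k; block sizes are [1, 1].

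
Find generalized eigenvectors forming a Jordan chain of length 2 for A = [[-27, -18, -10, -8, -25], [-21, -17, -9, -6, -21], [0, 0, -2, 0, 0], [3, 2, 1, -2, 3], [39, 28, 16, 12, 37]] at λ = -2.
v_1 = [[-4, -2, 1, 0, 5]]^T, v_2 = [[1, 0, 0, 0, -1]]^T

We seek v_1 ∈ ker((A + 2I)^2) \ ker(A + 2I), then set v_{i+1} = (A + 2I) v_i.

One such chain is v_1 = [[-4, -2, 1, 0, 5]]^T, v_2 = [[1, 0, 0, 0, -1]]^T. Check: (A + 2I) v_2 = [[0, 0, 0, 0, 0]]^T = 0.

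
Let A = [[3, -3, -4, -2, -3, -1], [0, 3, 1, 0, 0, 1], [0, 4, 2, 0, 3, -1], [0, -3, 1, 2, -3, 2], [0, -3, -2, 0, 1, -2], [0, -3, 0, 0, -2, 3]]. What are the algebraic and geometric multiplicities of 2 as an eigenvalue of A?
algebraic multiplicity 4, geometric multiplicity 2

The characteristic polynomial is (x - 3)^2(x - 2)^4, so the factor x - 2 appears with exponent 4: the algebraic multiplicity is 4.

rank(A - 2I) = 4, so the eigenspace has dimension 6 - 4 = 2: the geometric multiplicity is 2.

Since 2 < 4, A is not diagonalizable.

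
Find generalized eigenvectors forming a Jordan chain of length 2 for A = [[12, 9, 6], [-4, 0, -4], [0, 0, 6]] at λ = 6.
v_1 = [[2, -1, 0]]^T, v_2 = [[3, -2, 0]]^T

We seek v_1 ∈ ker((A - 6I)^2) \ ker(A - 6I), then set v_{i+1} = (A - 6I) v_i.

One such chain is v_1 = [[2, -1, 0]]^T, v_2 = [[3, -2, 0]]^T. Check: (A - 6I) v_2 = [[0, 0, 0]]^T = 0.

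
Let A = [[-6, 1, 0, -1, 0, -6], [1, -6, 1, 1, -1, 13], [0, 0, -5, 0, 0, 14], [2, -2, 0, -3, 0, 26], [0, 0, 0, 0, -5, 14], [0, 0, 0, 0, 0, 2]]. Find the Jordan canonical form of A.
The characteristic polynomial is det(xI - A) = (x - 2)(x + 5)^5, so the eigenvalues are -5 (algebraic multiplicity 5), 2 (algebraic multiplicity 1).

For λ = -5: rank(A + 5I) = 3, rank((A + 5I)^2) = 2, rank((A + 5I)^3) = 1. The eigenspace has dimension 6 - 3 = 3, so there are 3 Jordan blocks; the rank sequence gives block sizes [3, 1, 1].

For λ = 2: algebraic multiplicity 1 gives one 1×1 block.

Assembling the blocks gives the Jordan form J above.

J = [[-5, 1, 0, 0, 0, 0], [0, -5, 1, 0, 0, 0], [0, 0, -5, 0, 0, 0], [0, 0, 0, -5, 0, 0], [0, 0, 0, 0, -5, 0], [0, 0, 0, 0, 0, 2]]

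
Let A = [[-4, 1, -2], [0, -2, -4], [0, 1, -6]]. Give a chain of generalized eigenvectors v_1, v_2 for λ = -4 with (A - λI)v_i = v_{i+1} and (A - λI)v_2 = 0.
v_1 = [[0, 1, 0]]^T, v_2 = [[1, 2, 1]]^T

We seek v_1 ∈ ker((A + 4I)^2) \ ker(A + 4I), then set v_{i+1} = (A + 4I) v_i.

One such chain is v_1 = [[0, 1, 0]]^T, v_2 = [[1, 2, 1]]^T. Check: (A + 4I) v_2 = [[0, 0, 0]]^T = 0.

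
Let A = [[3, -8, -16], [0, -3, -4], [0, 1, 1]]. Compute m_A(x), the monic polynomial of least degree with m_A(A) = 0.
The characteristic polynomial factors as (x - 3)(x + 1)^2. The minimal polynomial is ∏(x - λ)^{k_λ} where k_λ is the size of the largest Jordan block at λ.

For λ = -1: rank(A + I) = 2, and the largest Jordan block has size 2 (the smallest k with rank((A + I)^k) = rank((A + I)^(k+1))).
For λ = 3: rank(A - 3I) = 2, and the largest Jordan block has size 1 (the smallest k with rank((A - 3I)^k) = rank((A - 3I)^(k+1))).

So m_A(x) = (x - 3)(x + 1)^2.

m_A(x) = (x - 3)(x + 1)^2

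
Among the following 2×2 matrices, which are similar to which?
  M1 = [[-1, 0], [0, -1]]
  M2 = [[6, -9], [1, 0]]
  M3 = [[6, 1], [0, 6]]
Characteristic polynomials: χ_{M1} = (x + 1)^2, χ_{M2} = (x - 3)^2, χ_{M3} = (x - 6)^2.

{M1}: invariant factors x + 1, x + 1.

{M2}: invariant factors (x - 3)^2.

{M3}: invariant factors (x - 6)^2.

Matrices are similar if and only if their invariant-factor lists agree; the partition into similarity classes is {M1}, {M2}, {M3}.

3 classes: {M1}, {M2}, {M3}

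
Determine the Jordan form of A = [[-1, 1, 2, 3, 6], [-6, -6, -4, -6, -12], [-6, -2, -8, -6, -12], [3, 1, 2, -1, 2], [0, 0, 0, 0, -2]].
The characteristic polynomial is det(xI - A) = (x + 2)(x + 4)^4, so the eigenvalues are -4 (algebraic multiplicity 4), -2 (algebraic multiplicity 1).

For λ = -4: rank(A + 4I) = 2, rank((A + 4I)^2) = 1. The eigenspace has dimension 5 - 2 = 3, so there are 3 Jordan blocks; the rank sequence gives block sizes [2, 1, 1].

For λ = -2: algebraic multiplicity 1 gives one 1×1 block.

Assembling the blocks gives the Jordan form J above.

J = [[-4, 1, 0, 0, 0], [0, -4, 0, 0, 0], [0, 0, -4, 0, 0], [0, 0, 0, -4, 0], [0, 0, 0, 0, -2]]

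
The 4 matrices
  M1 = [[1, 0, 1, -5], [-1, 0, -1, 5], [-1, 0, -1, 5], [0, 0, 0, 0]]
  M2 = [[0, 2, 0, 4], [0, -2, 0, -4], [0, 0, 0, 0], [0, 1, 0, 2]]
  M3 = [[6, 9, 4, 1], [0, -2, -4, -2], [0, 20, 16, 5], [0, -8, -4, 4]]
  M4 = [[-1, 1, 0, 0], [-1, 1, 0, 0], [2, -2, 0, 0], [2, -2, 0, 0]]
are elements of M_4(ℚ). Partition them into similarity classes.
2 classes: {M1, M2, M4}, {M3}

Characteristic polynomials: χ_{M1} = x^4, χ_{M2} = x^4, χ_{M3} = (x - 6)^4, χ_{M4} = x^4.

{M1, M2, M4}: invariant factors x, x, x^2.

{M3}: invariant factors (x - 6)^2, (x - 6)^2.

Matrices are similar if and only if their invariant-factor lists agree; the partition into similarity classes is {M1, M2, M4}, {M3}.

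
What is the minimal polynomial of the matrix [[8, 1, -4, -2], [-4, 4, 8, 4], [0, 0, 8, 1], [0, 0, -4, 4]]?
The characteristic polynomial factors as (x - 6)^4. The minimal polynomial is ∏(x - λ)^{k_λ} where k_λ is the size of the largest Jordan block at λ.

For λ = 6: rank(A - 6I) = 2, and the largest Jordan block has size 2 (the smallest k with rank((A - 6I)^k) = rank((A - 6I)^(k+1))).

So m_A(x) = (x - 6)^2.

m_A(x) = (x - 6)^2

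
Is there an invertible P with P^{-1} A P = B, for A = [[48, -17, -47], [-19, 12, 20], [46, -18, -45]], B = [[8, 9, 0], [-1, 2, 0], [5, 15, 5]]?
Both have characteristic polynomial (x - 5)^3, but the minimal polynomial of A is (x - 5)^3 while the minimal polynomial of B is (x - 5)^2. The minimal polynomial is a similarity invariant, so A and B are not similar.

No.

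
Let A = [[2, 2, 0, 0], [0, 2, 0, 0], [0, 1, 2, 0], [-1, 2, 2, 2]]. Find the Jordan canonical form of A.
The characteristic polynomial is det(xI - A) = (x - 2)^4, so the eigenvalues are 2 (algebraic multiplicity 4).

For λ = 2: rank(A - 2I) = 2, rank((A - 2I)^2) = 0. The eigenspace has dimension 4 - 2 = 2, so there are 2 Jordan blocks; the rank sequence gives block sizes [2, 2].

Assembling the blocks gives the Jordan form J above.

J = [[2, 1, 0, 0], [0, 2, 0, 0], [0, 0, 2, 1], [0, 0, 0, 2]]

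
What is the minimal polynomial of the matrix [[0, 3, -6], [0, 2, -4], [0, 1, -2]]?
m_A(x) = x^2

The characteristic polynomial factors as x^3. The minimal polynomial is ∏(x - λ)^{k_λ} where k_λ is the size of the largest Jordan block at λ.

For λ = 0: rank(A) = 1, and the largest Jordan block has size 2 (the smallest k with rank(A^k) = rank(A^(k+1))).

So m_A(x) = x^2.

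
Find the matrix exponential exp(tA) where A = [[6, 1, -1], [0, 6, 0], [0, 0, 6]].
e^{tA} = [[e^{6*t}, t*e^{6*t}, -t*e^{6*t}], [0, e^{6*t}, 0], [0, 0, e^{6*t}]]

A has Jordan form J = [[6, 1, 0], [0, 6, 0], [0, 0, 6]] with A = PJP^{-1}, so e^{tA} = P e^{tJ} P^{-1}.

For a Jordan block J_k(λ), e^{tJ_k(λ)} = e^{λt} · (I + tN + t^2 N^2/2! + ... + t^{k-1} N^{k-1}/(k-1)!) where N is the nilpotent superdiagonal part.

Assembling the blocks and conjugating back gives the entries of e^{tA} as shown above.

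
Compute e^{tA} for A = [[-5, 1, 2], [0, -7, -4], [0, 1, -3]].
e^{tA} = [[e^{-5*t}, t*e^{-5*t}, 2*t*e^{-5*t}], [0, (1 - 2*t)*e^{-5*t}, -4*t*e^{-5*t}], [0, t*e^{-5*t}, (2*t + 1)*e^{-5*t}]]

A has Jordan form J = [[-5, 1, 0], [0, -5, 0], [0, 0, -5]] with A = PJP^{-1}, so e^{tA} = P e^{tJ} P^{-1}.

For a Jordan block J_k(λ), e^{tJ_k(λ)} = e^{λt} · (I + tN + t^2 N^2/2! + ... + t^{k-1} N^{k-1}/(k-1)!) where N is the nilpotent superdiagonal part.

Assembling the blocks and conjugating back gives the entries of e^{tA} as shown above.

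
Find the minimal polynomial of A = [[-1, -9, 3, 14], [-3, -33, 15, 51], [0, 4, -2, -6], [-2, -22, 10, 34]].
m_A(x) = x^3(x + 2)

The characteristic polynomial factors as x^3(x + 2). The minimal polynomial is ∏(x - λ)^{k_λ} where k_λ is the size of the largest Jordan block at λ.

For λ = -2: rank(A + 2I) = 3, and the largest Jordan block has size 1 (the smallest k with rank((A + 2I)^k) = rank((A + 2I)^(k+1))).
For λ = 0: rank(A) = 3, and the largest Jordan block has size 3 (the smallest k with rank(A^k) = rank(A^(k+1))).

So m_A(x) = x^3(x + 2).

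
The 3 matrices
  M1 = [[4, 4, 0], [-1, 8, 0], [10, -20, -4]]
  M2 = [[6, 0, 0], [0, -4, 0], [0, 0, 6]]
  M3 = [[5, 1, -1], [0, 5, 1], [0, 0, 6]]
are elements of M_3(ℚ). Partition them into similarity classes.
Characteristic polynomials: χ_{M1} = (x - 6)^2(x + 4), χ_{M2} = (x - 6)^2(x + 4), χ_{M3} = (x - 6)(x - 5)^2.

{M1}: invariant factors (x - 6)^2(x + 4).

{M2}: invariant factors x - 6, (x - 6)(x + 4).

{M3}: invariant factors (x - 6)(x - 5)^2.

Matrices are similar if and only if their invariant-factor lists agree; the partition into similarity classes is {M1}, {M2}, {M3}.

3 classes: {M1}, {M2}, {M3}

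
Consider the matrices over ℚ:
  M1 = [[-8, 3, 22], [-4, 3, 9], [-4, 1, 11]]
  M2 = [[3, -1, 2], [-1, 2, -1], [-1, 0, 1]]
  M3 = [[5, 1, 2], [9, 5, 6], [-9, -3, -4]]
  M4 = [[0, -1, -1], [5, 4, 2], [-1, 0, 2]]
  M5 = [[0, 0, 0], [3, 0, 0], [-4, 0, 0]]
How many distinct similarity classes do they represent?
Characteristic polynomials: χ_{M1} = (x - 2)^3, χ_{M2} = (x - 2)^3, χ_{M3} = (x - 2)^3, χ_{M4} = (x - 2)^3, χ_{M5} = x^3.

{M1, M2, M4}: invariant factors (x - 2)^3.

{M3}: invariant factors x - 2, (x - 2)^2.

{M5}: invariant factors x, x^2.

Matrices are similar if and only if their invariant-factor lists agree; the partition into similarity classes is {M1, M2, M4}, {M3}, {M5}.

3 classes: {M1, M2, M4}, {M3}, {M5}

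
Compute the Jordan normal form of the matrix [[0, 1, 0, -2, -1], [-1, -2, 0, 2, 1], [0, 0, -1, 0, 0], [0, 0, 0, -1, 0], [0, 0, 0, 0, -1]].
J = [[-1, 1, 0, 0, 0], [0, -1, 0, 0, 0], [0, 0, -1, 0, 0], [0, 0, 0, -1, 0], [0, 0, 0, 0, -1]]

The characteristic polynomial is det(xI - A) = (x + 1)^5, so the eigenvalues are -1 (algebraic multiplicity 5).

For λ = -1: rank(A + I) = 1, rank((A + I)^2) = 0. The eigenspace has dimension 5 - 1 = 4, so there are 4 Jordan blocks; the rank sequence gives block sizes [2, 1, 1, 1].

Assembling the blocks gives the Jordan form J above.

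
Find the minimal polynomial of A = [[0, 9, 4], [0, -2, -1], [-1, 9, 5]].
m_A(x) = (x - 1)^3

The characteristic polynomial factors as (x - 1)^3. The minimal polynomial is ∏(x - λ)^{k_λ} where k_λ is the size of the largest Jordan block at λ.

For λ = 1: rank(A - I) = 2, and the largest Jordan block has size 3 (the smallest k with rank((A - I)^k) = rank((A - I)^(k+1))).

So m_A(x) = (x - 1)^3.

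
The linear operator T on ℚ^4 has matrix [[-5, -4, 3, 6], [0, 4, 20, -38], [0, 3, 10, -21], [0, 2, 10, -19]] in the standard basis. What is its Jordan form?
J = [[-5, 1, 0, 0], [0, -5, 0, 0], [0, 0, 0, 1], [0, 0, 0, 0]]

The characteristic polynomial is det(xI - A) = x^2(x + 5)^2, so the eigenvalues are -5 (algebraic multiplicity 2), 0 (algebraic multiplicity 2).

For λ = -5: rank(A + 5I) = 3, rank((A + 5I)^2) = 2. The eigenspace has dimension 4 - 3 = 1, so there is 1 Jordan block; the rank sequence gives block sizes [2].

For λ = 0: rank(A) = 3, rank(A^2) = 2. The eigenspace has dimension 4 - 3 = 1, so there is 1 Jordan block; the rank sequence gives block sizes [2].

Assembling the blocks gives the Jordan form J above.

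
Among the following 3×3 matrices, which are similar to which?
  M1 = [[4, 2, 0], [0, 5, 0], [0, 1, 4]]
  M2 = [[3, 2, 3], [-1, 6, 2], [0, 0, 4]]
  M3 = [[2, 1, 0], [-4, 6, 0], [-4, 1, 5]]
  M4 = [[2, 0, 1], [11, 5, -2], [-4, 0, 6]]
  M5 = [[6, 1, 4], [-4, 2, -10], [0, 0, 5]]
2 classes: {M1}, {M2, M3, M4, M5}

Characteristic polynomials: χ_{M1} = (x - 5)(x - 4)^2, χ_{M2} = (x - 5)(x - 4)^2, χ_{M3} = (x - 5)(x - 4)^2, χ_{M4} = (x - 5)(x - 4)^2, χ_{M5} = (x - 5)(x - 4)^2.

{M1}: invariant factors x - 4, (x - 5)(x - 4).

{M2, M3, M4, M5}: invariant factors (x - 5)(x - 4)^2.

Matrices are similar if and only if their invariant-factor lists agree; the partition into similarity classes is {M1}, {M2, M3, M4, M5}.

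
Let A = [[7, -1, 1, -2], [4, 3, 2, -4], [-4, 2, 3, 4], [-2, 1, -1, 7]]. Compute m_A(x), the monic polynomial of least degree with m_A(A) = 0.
m_A(x) = (x - 5)^2

The characteristic polynomial factors as (x - 5)^4. The minimal polynomial is ∏(x - λ)^{k_λ} where k_λ is the size of the largest Jordan block at λ.

For λ = 5: rank(A - 5I) = 1, and the largest Jordan block has size 2 (the smallest k with rank((A - 5I)^k) = rank((A - 5I)^(k+1))).

So m_A(x) = (x - 5)^2.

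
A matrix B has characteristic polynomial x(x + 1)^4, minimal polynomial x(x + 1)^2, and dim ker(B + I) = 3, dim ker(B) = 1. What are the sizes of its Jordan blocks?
λ = -1: algebraic multiplicity 4 (exponent in χ_B), largest block size 2 (exponent in m_B), 3 blocks (geometric multiplicity). These force block sizes [2, 1, 1].
λ = 0: algebraic multiplicity 1 (exponent in χ_B), largest block size 1 (exponent in m_B), 1 block (geometric multiplicity). This forces block sizes [1].

Jordan blocks: (-1, 2), (-1, 1), (-1, 1), (0, 1)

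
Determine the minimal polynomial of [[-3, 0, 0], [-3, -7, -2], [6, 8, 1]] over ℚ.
m_A(x) = (x + 3)^2

The characteristic polynomial factors as (x + 3)^3. The minimal polynomial is ∏(x - λ)^{k_λ} where k_λ is the size of the largest Jordan block at λ.

For λ = -3: rank(A + 3I) = 1, and the largest Jordan block has size 2 (the smallest k with rank((A + 3I)^k) = rank((A + 3I)^(k+1))).

So m_A(x) = (x + 3)^2.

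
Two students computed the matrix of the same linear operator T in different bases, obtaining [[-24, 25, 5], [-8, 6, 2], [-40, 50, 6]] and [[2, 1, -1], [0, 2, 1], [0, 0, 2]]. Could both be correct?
No.

trace(A) = -12 but trace(B) = 6. The trace is a similarity invariant, so A and B are not similar.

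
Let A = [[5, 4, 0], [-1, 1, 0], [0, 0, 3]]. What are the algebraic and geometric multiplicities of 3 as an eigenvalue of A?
algebraic multiplicity 3, geometric multiplicity 2

The characteristic polynomial is (x - 3)^3, so the factor x - 3 appears with exponent 3: the algebraic multiplicity is 3.

rank(A - 3I) = 1, so the eigenspace has dimension 3 - 1 = 2: the geometric multiplicity is 2.

Since 2 < 3, A is not diagonalizable.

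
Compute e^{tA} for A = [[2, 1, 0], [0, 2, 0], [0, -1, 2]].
e^{tA} = [[e^{2*t}, t*e^{2*t}, 0], [0, e^{2*t}, 0], [0, -t*e^{2*t}, e^{2*t}]]

A has Jordan form J = [[2, 1, 0], [0, 2, 0], [0, 0, 2]] with A = PJP^{-1}, so e^{tA} = P e^{tJ} P^{-1}.

For a Jordan block J_k(λ), e^{tJ_k(λ)} = e^{λt} · (I + tN + t^2 N^2/2! + ... + t^{k-1} N^{k-1}/(k-1)!) where N is the nilpotent superdiagonal part.

Assembling the blocks and conjugating back gives the entries of e^{tA} as shown above.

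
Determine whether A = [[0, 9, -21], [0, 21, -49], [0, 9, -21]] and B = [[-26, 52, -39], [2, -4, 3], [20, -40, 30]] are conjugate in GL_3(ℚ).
Two matrices over a field are similar if and only if they have the same invariant factors.

Both A and B have characteristic polynomial x^3 and minimal polynomial x^2. Computing further, both have invariant factors x, x^2. Hence A and B are similar.

Yes.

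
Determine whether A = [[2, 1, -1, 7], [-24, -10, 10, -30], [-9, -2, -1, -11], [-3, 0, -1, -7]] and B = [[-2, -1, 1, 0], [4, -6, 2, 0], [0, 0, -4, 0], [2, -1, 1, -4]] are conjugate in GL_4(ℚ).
No.

Both have characteristic polynomial (x + 4)^4, but the minimal polynomial of A is (x + 4)^3 while the minimal polynomial of B is (x + 4)^2. The minimal polynomial is a similarity invariant, so A and B are not similar.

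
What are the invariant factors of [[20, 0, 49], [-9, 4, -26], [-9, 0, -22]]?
The Jordan structure of A has elementary divisors (x + 1)^2, (x - 4). Arranging the block sizes at each eigenvalue in decreasing order and taking row products gives the invariant factors.

Invariant factors (smallest first, each dividing the next): (x - 4)(x + 1)^2.

Check: the last factor (x - 4)(x + 1)^2 is the minimal polynomial, and the product (x - 4)(x + 1)^2 is the characteristic polynomial.

(x - 4)(x + 1)^2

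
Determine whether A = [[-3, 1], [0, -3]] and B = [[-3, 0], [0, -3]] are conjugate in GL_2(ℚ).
Both have characteristic polynomial (x + 3)^2, but the minimal polynomial of A is (x + 3)^2 while the minimal polynomial of B is x + 3. The minimal polynomial is a similarity invariant, so A and B are not similar.

No.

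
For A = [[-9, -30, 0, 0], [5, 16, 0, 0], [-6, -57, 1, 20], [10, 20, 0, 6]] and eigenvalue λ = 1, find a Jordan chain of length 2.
We seek v_1 ∈ ker((A - I)^2) \ ker(A - I), then set v_{i+1} = (A - I) v_i.

One such chain is v_1 = [[-3, 1, 1, 2]]^T, v_2 = [[0, 0, 1, 0]]^T. Check: (A - I) v_2 = [[0, 0, 0, 0]]^T = 0.

v_1 = [[-3, 1, 1, 2]]^T, v_2 = [[0, 0, 1, 0]]^T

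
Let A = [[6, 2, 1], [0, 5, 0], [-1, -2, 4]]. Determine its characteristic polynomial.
xI - A = [[x - 6, -2, -1], [0, x - 5, 0], [1, 2, x - 4]].

Expanding det(xI - A) along the first row:
det(xI - A) = + (x - 6)·det([[x - 5, 0], [2, x - 4]]) - (-2)·det([[0, 0], [1, x - 4]]) + (-1)·det([[0, x - 5], [1, 2]]).

Evaluating gives χ_A(x) = x^3 - 15x^2 + 75x - 125 = (x - 5)^3.

χ_A(x) = (x - 5)^3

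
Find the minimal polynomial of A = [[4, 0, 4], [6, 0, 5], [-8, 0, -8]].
m_A(x) = x^2(x + 4)

The characteristic polynomial factors as x^2(x + 4). The minimal polynomial is ∏(x - λ)^{k_λ} where k_λ is the size of the largest Jordan block at λ.

For λ = -4: rank(A + 4I) = 2, and the largest Jordan block has size 1 (the smallest k with rank((A + 4I)^k) = rank((A + 4I)^(k+1))).
For λ = 0: rank(A) = 2, and the largest Jordan block has size 2 (the smallest k with rank(A^k) = rank(A^(k+1))).

So m_A(x) = x^2(x + 4).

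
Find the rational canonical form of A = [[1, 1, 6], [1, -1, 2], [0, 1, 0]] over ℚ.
R = [[0, 0, 4], [1, 0, 4], [0, 1, 0]]

The invariant factors of A (the non-unit diagonal entries of the Smith normal form of xI - A over ℚ[x]) are x^3 - 4x - 4, each dividing the next. The characteristic polynomial is their product, x^3 - 4x - 4.

The rational canonical form is the block-diagonal matrix of companion matrices C(f_i):
R = [[0, 0, 4], [1, 0, 4], [0, 1, 0]].

Note the characteristic polynomial does not split into linear factors over ℚ, so A has no Jordan form over ℚ; the rational canonical form exists over any field.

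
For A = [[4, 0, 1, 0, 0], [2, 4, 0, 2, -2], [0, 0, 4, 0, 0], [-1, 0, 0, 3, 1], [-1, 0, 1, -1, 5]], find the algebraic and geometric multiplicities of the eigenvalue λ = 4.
algebraic multiplicity 5, geometric multiplicity 3

The characteristic polynomial is (x - 4)^5, so the factor x - 4 appears with exponent 5: the algebraic multiplicity is 5.

rank(A - 4I) = 2, so the eigenspace has dimension 5 - 2 = 3: the geometric multiplicity is 3.

Since 3 < 5, A is not diagonalizable.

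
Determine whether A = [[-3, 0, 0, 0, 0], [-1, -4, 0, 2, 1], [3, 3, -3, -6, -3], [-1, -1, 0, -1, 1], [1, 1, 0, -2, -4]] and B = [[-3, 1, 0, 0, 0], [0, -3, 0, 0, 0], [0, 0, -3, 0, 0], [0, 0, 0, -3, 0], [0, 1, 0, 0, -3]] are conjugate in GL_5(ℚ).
Two matrices over a field are similar if and only if they have the same invariant factors.

Both A and B have characteristic polynomial (x + 3)^5 and minimal polynomial (x + 3)^2. Computing further, both have invariant factors x + 3, x + 3, x + 3, (x + 3)^2. Hence A and B are similar.

Yes.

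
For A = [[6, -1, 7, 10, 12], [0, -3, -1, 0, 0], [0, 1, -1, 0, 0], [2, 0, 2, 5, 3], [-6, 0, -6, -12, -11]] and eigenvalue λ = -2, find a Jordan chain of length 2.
v_1 = [[-2, -1, 2, 0, 0]]^T, v_2 = [[-1, -1, 1, 0, 0]]^T

We seek v_1 ∈ ker((A + 2I)^2) \ ker(A + 2I), then set v_{i+1} = (A + 2I) v_i.

One such chain is v_1 = [[-2, -1, 2, 0, 0]]^T, v_2 = [[-1, -1, 1, 0, 0]]^T. Check: (A + 2I) v_2 = [[0, 0, 0, 0, 0]]^T = 0.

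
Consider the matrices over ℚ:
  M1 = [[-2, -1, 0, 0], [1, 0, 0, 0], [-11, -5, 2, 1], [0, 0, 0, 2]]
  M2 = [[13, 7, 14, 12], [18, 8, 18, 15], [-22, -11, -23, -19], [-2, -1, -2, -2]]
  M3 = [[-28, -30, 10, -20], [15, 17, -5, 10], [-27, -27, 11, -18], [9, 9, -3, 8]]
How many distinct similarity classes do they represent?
3 classes: {M1}, {M2}, {M3}

Characteristic polynomials: χ_{M1} = (x - 2)^2(x + 1)^2, χ_{M2} = (x + 1)^4, χ_{M3} = (x - 2)^4.

{M1}: invariant factors (x - 2)^2(x + 1)^2.

{M2}: invariant factors x + 1, (x + 1)^3.

{M3}: invariant factors x - 2, x - 2, (x - 2)^2.

Matrices are similar if and only if their invariant-factor lists agree; the partition into similarity classes is {M1}, {M2}, {M3}.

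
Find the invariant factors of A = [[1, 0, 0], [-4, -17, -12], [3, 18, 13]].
(x - 1)^2(x + 5)

The Jordan structure of A has elementary divisors (x + 5), (x - 1)^2. Arranging the block sizes at each eigenvalue in decreasing order and taking row products gives the invariant factors.

Invariant factors (smallest first, each dividing the next): (x - 1)^2(x + 5).

Check: the last factor (x - 1)^2(x + 5) is the minimal polynomial, and the product (x - 1)^2(x + 5) is the characteristic polynomial.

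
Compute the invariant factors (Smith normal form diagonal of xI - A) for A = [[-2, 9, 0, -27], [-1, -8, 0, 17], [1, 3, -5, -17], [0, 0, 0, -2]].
The Jordan structure of A has elementary divisors (x + 5)^2, (x + 5), (x + 2). Arranging the block sizes at each eigenvalue in decreasing order and taking row products gives the invariant factors.

Invariant factors (smallest first, each dividing the next): x + 5, (x + 2)(x + 5)^2.

Check: the last factor (x + 2)(x + 5)^2 is the minimal polynomial, and the product (x + 2)(x + 5)^3 is the characteristic polynomial.

x + 5, (x + 2)(x + 5)^2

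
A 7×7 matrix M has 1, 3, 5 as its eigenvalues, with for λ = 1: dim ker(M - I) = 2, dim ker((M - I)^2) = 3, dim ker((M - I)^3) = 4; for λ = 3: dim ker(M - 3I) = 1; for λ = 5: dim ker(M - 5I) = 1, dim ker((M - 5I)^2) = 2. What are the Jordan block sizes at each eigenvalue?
Jordan blocks: (1, 3), (1, 1), (3, 1), (5, 2)

λ = 1: successive nullity increments [2, 1, 1] count blocks of size ≥ k; block sizes are [3, 1].
λ = 3: successive nullity increments [1] count blocks of size ≥ k; block sizes are [1].
λ = 5: successive nullity increments [1, 1] count blocks of size ≥ k; block sizes are [2].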